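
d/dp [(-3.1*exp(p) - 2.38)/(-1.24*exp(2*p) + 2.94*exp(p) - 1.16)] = (-3.844*exp(2*p) - 5.9024*exp(p) + 10.5932)*exp(p)/(1.5376*exp(4*p) - 7.2912*exp(3*p) + 11.5204*exp(2*p) - 6.8208*exp(p) + 1.3456)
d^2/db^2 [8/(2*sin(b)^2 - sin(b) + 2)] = 8*(-16*sin(b)^4 + 6*sin(b)^3 + 39*sin(b)^2 - 14*sin(b) - 6)/(-sin(b) - cos(2*b) + 3)^3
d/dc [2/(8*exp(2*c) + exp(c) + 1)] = (-32*exp(c) - 2)*exp(c)/(8*exp(2*c) + exp(c) + 1)^2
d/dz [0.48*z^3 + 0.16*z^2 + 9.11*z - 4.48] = 1.44*z^2 + 0.32*z + 9.11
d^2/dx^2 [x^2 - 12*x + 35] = 2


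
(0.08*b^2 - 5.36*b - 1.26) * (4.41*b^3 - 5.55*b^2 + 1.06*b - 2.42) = 0.3528*b^5 - 24.0816*b^4 + 24.2762*b^3 + 1.1178*b^2 + 11.6356*b + 3.0492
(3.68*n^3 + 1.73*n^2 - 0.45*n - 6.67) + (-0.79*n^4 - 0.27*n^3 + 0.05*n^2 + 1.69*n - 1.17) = -0.79*n^4 + 3.41*n^3 + 1.78*n^2 + 1.24*n - 7.84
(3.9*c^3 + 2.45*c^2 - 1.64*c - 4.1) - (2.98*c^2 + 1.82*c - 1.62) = 3.9*c^3 - 0.53*c^2 - 3.46*c - 2.48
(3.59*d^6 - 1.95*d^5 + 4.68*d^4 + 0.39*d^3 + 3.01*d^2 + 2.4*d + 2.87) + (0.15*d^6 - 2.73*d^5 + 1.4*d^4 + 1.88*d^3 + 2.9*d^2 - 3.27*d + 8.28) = 3.74*d^6 - 4.68*d^5 + 6.08*d^4 + 2.27*d^3 + 5.91*d^2 - 0.87*d + 11.15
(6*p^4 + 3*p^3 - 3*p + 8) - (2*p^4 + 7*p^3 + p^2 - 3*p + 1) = 4*p^4 - 4*p^3 - p^2 + 7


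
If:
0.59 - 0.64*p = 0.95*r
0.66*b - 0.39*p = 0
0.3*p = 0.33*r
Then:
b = 0.23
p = 0.39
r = 0.36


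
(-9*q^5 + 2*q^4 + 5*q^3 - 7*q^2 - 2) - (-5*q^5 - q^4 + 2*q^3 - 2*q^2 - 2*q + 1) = -4*q^5 + 3*q^4 + 3*q^3 - 5*q^2 + 2*q - 3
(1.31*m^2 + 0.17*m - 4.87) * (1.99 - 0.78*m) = -1.0218*m^3 + 2.4743*m^2 + 4.1369*m - 9.6913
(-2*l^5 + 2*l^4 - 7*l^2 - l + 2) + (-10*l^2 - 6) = -2*l^5 + 2*l^4 - 17*l^2 - l - 4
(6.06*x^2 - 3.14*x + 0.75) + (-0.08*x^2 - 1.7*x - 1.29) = 5.98*x^2 - 4.84*x - 0.54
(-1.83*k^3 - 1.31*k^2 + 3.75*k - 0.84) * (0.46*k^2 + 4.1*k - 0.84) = -0.8418*k^5 - 8.1056*k^4 - 2.1088*k^3 + 16.089*k^2 - 6.594*k + 0.7056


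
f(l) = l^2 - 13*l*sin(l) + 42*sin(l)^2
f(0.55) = 8.04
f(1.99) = 15.37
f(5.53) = 99.40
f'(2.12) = -29.86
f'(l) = -13*l*cos(l) + 2*l + 84*sin(l)*cos(l) - 13*sin(l)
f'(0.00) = 0.00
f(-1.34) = 24.64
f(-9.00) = 39.92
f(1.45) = 24.78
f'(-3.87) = -95.66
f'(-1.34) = -4.75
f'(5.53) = -74.41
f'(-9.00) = -87.70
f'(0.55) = 25.64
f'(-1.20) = -13.00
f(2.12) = 11.54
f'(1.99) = -28.59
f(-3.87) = 67.08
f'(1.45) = -2.23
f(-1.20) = 23.39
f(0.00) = 0.00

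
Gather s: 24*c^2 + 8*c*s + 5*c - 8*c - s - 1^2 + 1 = 24*c^2 - 3*c + s*(8*c - 1)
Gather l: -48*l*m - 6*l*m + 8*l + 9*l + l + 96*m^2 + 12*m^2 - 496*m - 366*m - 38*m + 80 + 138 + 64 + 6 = l*(18 - 54*m) + 108*m^2 - 900*m + 288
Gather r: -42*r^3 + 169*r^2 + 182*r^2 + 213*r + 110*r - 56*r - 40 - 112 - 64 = -42*r^3 + 351*r^2 + 267*r - 216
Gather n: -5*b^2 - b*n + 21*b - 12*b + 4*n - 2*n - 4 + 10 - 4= -5*b^2 + 9*b + n*(2 - b) + 2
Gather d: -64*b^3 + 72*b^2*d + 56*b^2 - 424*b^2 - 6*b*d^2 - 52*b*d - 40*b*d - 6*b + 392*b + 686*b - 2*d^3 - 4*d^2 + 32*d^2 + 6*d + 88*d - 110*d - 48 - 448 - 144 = -64*b^3 - 368*b^2 + 1072*b - 2*d^3 + d^2*(28 - 6*b) + d*(72*b^2 - 92*b - 16) - 640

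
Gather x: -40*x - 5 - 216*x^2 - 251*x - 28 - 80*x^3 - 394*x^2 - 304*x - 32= -80*x^3 - 610*x^2 - 595*x - 65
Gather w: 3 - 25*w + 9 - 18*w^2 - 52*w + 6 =-18*w^2 - 77*w + 18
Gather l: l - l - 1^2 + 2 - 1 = 0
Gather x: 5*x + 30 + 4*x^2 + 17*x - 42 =4*x^2 + 22*x - 12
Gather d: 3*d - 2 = 3*d - 2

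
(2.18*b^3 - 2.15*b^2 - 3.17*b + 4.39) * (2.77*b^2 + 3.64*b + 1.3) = 6.0386*b^5 + 1.9797*b^4 - 13.7729*b^3 - 2.1735*b^2 + 11.8586*b + 5.707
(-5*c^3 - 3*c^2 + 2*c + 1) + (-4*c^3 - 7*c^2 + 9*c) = -9*c^3 - 10*c^2 + 11*c + 1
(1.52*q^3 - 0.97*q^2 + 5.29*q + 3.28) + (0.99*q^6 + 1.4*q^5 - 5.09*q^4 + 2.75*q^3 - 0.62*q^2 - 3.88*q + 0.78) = 0.99*q^6 + 1.4*q^5 - 5.09*q^4 + 4.27*q^3 - 1.59*q^2 + 1.41*q + 4.06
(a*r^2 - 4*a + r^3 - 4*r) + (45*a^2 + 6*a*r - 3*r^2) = 45*a^2 + a*r^2 + 6*a*r - 4*a + r^3 - 3*r^2 - 4*r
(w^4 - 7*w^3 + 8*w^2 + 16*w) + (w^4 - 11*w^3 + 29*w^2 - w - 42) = 2*w^4 - 18*w^3 + 37*w^2 + 15*w - 42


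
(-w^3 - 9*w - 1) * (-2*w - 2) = 2*w^4 + 2*w^3 + 18*w^2 + 20*w + 2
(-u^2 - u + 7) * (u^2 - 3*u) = -u^4 + 2*u^3 + 10*u^2 - 21*u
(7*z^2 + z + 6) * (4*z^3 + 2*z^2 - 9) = 28*z^5 + 18*z^4 + 26*z^3 - 51*z^2 - 9*z - 54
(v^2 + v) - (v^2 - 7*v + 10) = 8*v - 10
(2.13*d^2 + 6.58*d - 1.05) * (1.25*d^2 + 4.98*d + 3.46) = 2.6625*d^4 + 18.8324*d^3 + 38.8257*d^2 + 17.5378*d - 3.633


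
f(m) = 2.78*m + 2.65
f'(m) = 2.78000000000000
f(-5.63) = -13.00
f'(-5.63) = 2.78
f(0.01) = 2.68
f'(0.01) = 2.78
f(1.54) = 6.93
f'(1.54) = 2.78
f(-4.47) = -9.78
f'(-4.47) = 2.78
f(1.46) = 6.71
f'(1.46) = 2.78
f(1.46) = 6.71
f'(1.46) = 2.78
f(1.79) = 7.63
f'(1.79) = 2.78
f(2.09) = 8.46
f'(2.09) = 2.78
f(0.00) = 2.65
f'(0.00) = 2.78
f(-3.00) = -5.69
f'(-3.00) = 2.78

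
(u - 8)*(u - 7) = u^2 - 15*u + 56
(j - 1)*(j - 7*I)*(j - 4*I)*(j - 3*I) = j^4 - j^3 - 14*I*j^3 - 61*j^2 + 14*I*j^2 + 61*j + 84*I*j - 84*I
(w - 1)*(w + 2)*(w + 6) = w^3 + 7*w^2 + 4*w - 12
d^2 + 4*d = d*(d + 4)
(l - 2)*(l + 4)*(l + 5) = l^3 + 7*l^2 + 2*l - 40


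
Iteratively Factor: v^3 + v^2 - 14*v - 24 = (v + 3)*(v^2 - 2*v - 8) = (v + 2)*(v + 3)*(v - 4)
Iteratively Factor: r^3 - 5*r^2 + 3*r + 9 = (r + 1)*(r^2 - 6*r + 9) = (r - 3)*(r + 1)*(r - 3)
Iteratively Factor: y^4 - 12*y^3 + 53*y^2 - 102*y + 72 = (y - 4)*(y^3 - 8*y^2 + 21*y - 18) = (y - 4)*(y - 3)*(y^2 - 5*y + 6) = (y - 4)*(y - 3)^2*(y - 2)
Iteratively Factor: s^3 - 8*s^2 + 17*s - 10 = (s - 2)*(s^2 - 6*s + 5) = (s - 5)*(s - 2)*(s - 1)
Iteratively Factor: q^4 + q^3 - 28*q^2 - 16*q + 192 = (q - 4)*(q^3 + 5*q^2 - 8*q - 48) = (q - 4)*(q + 4)*(q^2 + q - 12) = (q - 4)*(q - 3)*(q + 4)*(q + 4)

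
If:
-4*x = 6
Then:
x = -3/2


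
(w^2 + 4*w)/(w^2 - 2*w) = (w + 4)/(w - 2)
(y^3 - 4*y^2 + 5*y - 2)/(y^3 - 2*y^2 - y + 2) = (y - 1)/(y + 1)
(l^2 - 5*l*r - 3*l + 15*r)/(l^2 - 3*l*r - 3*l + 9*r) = (-l + 5*r)/(-l + 3*r)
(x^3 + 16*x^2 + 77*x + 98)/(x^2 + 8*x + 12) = (x^2 + 14*x + 49)/(x + 6)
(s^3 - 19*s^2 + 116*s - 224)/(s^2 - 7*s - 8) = (s^2 - 11*s + 28)/(s + 1)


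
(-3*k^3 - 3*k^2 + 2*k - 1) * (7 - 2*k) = 6*k^4 - 15*k^3 - 25*k^2 + 16*k - 7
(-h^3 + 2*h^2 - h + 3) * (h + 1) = -h^4 + h^3 + h^2 + 2*h + 3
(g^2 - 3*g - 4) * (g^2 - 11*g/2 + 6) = g^4 - 17*g^3/2 + 37*g^2/2 + 4*g - 24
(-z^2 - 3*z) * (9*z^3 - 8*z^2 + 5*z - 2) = -9*z^5 - 19*z^4 + 19*z^3 - 13*z^2 + 6*z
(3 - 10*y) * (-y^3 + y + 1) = 10*y^4 - 3*y^3 - 10*y^2 - 7*y + 3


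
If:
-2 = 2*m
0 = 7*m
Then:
No Solution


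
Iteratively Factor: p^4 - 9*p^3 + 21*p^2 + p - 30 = (p - 2)*(p^3 - 7*p^2 + 7*p + 15) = (p - 3)*(p - 2)*(p^2 - 4*p - 5) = (p - 3)*(p - 2)*(p + 1)*(p - 5)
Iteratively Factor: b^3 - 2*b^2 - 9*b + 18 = (b + 3)*(b^2 - 5*b + 6) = (b - 3)*(b + 3)*(b - 2)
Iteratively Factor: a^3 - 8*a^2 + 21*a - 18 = (a - 3)*(a^2 - 5*a + 6) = (a - 3)*(a - 2)*(a - 3)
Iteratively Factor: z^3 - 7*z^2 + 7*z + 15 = (z - 3)*(z^2 - 4*z - 5) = (z - 5)*(z - 3)*(z + 1)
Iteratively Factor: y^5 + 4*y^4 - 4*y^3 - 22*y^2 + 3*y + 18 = (y + 3)*(y^4 + y^3 - 7*y^2 - y + 6) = (y - 2)*(y + 3)*(y^3 + 3*y^2 - y - 3) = (y - 2)*(y + 3)^2*(y^2 - 1) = (y - 2)*(y + 1)*(y + 3)^2*(y - 1)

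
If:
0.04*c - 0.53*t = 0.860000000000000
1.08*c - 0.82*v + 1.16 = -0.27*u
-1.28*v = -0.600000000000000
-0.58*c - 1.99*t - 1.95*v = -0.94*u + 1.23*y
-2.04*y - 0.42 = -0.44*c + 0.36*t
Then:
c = -0.10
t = -1.63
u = -2.46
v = 0.47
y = 0.06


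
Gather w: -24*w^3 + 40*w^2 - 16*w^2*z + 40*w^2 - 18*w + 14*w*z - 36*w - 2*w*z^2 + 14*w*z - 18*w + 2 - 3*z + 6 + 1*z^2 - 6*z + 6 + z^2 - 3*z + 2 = -24*w^3 + w^2*(80 - 16*z) + w*(-2*z^2 + 28*z - 72) + 2*z^2 - 12*z + 16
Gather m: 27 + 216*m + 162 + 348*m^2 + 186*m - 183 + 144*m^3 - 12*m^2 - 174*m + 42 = 144*m^3 + 336*m^2 + 228*m + 48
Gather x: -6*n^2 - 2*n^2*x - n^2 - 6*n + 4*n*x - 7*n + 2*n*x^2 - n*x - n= -7*n^2 + 2*n*x^2 - 14*n + x*(-2*n^2 + 3*n)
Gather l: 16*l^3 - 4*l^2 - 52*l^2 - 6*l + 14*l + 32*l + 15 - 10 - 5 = 16*l^3 - 56*l^2 + 40*l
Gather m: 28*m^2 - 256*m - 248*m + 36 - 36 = 28*m^2 - 504*m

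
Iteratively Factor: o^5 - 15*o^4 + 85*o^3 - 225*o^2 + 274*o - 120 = (o - 1)*(o^4 - 14*o^3 + 71*o^2 - 154*o + 120) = (o - 3)*(o - 1)*(o^3 - 11*o^2 + 38*o - 40) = (o - 3)*(o - 2)*(o - 1)*(o^2 - 9*o + 20) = (o - 5)*(o - 3)*(o - 2)*(o - 1)*(o - 4)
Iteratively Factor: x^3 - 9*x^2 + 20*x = (x - 5)*(x^2 - 4*x) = x*(x - 5)*(x - 4)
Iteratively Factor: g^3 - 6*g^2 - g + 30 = (g - 3)*(g^2 - 3*g - 10) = (g - 5)*(g - 3)*(g + 2)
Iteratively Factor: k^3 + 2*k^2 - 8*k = (k)*(k^2 + 2*k - 8) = k*(k - 2)*(k + 4)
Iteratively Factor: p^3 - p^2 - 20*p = (p - 5)*(p^2 + 4*p) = p*(p - 5)*(p + 4)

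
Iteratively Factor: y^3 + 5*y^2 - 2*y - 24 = (y + 4)*(y^2 + y - 6) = (y - 2)*(y + 4)*(y + 3)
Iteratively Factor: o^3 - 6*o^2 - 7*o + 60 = (o - 5)*(o^2 - o - 12) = (o - 5)*(o + 3)*(o - 4)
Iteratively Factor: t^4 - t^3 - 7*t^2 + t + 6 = (t + 2)*(t^3 - 3*t^2 - t + 3) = (t - 3)*(t + 2)*(t^2 - 1) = (t - 3)*(t + 1)*(t + 2)*(t - 1)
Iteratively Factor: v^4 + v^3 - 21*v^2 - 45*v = (v)*(v^3 + v^2 - 21*v - 45) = v*(v + 3)*(v^2 - 2*v - 15) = v*(v + 3)^2*(v - 5)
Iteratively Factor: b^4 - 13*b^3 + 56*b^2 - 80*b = (b - 5)*(b^3 - 8*b^2 + 16*b) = (b - 5)*(b - 4)*(b^2 - 4*b) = b*(b - 5)*(b - 4)*(b - 4)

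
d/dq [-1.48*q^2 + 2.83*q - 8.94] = 2.83 - 2.96*q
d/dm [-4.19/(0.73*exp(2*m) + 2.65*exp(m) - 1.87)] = (6.1174*exp(m) + 11.1035)*exp(m)/(0.73*exp(2*m) + 2.65*exp(m) - 1.87)^2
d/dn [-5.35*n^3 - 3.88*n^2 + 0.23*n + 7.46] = -16.05*n^2 - 7.76*n + 0.23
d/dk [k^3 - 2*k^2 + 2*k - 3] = 3*k^2 - 4*k + 2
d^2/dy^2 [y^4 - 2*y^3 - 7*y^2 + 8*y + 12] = 12*y^2 - 12*y - 14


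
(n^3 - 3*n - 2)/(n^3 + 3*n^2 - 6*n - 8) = (n + 1)/(n + 4)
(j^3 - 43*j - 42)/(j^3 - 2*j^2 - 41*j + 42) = (j + 1)/(j - 1)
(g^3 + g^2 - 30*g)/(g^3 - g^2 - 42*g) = (g - 5)/(g - 7)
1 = 1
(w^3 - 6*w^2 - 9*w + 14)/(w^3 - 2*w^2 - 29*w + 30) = (w^2 - 5*w - 14)/(w^2 - w - 30)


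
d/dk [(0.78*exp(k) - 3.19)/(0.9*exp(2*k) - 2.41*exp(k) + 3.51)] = (-0.702*exp(2*k) + 5.742*exp(k) - 4.9501)*exp(k)/(0.81*exp(4*k) - 4.338*exp(3*k) + 12.1261*exp(2*k) - 16.9182*exp(k) + 12.3201)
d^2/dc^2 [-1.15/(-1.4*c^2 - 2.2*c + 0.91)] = (-4.508*c^2 - 7.084*c + 1.15*(2.8*c + 2.2)*(5.6*c + 4.4) + 2.9302)/(1.4*c^2 + 2.2*c - 0.91)^3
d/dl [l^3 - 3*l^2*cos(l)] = 3*l*(l*sin(l) + l - 2*cos(l))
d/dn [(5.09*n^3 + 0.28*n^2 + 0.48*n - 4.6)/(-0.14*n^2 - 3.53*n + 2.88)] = (-0.7126*n^4 - 35.9354*n^3 + 43.0564*n^2 + 0.3248*n - 14.8556)/(0.0196*n^4 + 0.9884*n^3 + 11.6545*n^2 - 20.3328*n + 8.2944)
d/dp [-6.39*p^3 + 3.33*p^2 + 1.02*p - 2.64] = -19.17*p^2 + 6.66*p + 1.02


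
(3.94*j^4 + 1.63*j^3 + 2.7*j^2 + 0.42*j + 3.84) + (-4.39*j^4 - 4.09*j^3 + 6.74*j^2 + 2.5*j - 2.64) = -0.45*j^4 - 2.46*j^3 + 9.44*j^2 + 2.92*j + 1.2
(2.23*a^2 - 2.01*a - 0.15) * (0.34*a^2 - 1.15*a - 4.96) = 0.7582*a^4 - 3.2479*a^3 - 8.8003*a^2 + 10.1421*a + 0.744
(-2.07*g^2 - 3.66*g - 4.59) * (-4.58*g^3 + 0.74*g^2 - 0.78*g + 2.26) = 9.4806*g^5 + 15.231*g^4 + 19.9284*g^3 - 5.22*g^2 - 4.6914*g - 10.3734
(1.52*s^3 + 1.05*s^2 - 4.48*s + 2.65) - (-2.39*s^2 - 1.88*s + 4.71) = 1.52*s^3 + 3.44*s^2 - 2.6*s - 2.06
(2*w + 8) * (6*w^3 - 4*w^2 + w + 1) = 12*w^4 + 40*w^3 - 30*w^2 + 10*w + 8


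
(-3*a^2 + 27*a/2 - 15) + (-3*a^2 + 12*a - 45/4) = -6*a^2 + 51*a/2 - 105/4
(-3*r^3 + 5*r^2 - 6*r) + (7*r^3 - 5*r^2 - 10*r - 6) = 4*r^3 - 16*r - 6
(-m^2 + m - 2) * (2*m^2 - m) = -2*m^4 + 3*m^3 - 5*m^2 + 2*m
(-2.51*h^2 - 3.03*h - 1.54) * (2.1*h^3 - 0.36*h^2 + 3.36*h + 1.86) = -5.271*h^5 - 5.4594*h^4 - 10.5768*h^3 - 14.295*h^2 - 10.8102*h - 2.8644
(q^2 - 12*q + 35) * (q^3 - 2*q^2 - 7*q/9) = q^5 - 14*q^4 + 524*q^3/9 - 182*q^2/3 - 245*q/9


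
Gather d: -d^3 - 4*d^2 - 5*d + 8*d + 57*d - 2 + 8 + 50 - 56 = -d^3 - 4*d^2 + 60*d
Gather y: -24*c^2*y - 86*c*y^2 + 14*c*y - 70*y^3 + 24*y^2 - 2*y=-70*y^3 + y^2*(24 - 86*c) + y*(-24*c^2 + 14*c - 2)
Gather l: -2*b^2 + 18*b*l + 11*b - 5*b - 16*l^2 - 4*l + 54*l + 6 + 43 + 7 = -2*b^2 + 6*b - 16*l^2 + l*(18*b + 50) + 56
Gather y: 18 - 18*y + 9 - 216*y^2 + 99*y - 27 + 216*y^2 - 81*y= 0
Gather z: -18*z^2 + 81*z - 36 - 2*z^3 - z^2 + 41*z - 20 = -2*z^3 - 19*z^2 + 122*z - 56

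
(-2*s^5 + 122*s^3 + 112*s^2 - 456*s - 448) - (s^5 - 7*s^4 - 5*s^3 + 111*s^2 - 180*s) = -3*s^5 + 7*s^4 + 127*s^3 + s^2 - 276*s - 448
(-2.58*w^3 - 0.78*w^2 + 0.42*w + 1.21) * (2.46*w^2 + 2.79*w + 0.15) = -6.3468*w^5 - 9.117*w^4 - 1.53*w^3 + 4.0314*w^2 + 3.4389*w + 0.1815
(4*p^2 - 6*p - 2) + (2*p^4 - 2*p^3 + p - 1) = 2*p^4 - 2*p^3 + 4*p^2 - 5*p - 3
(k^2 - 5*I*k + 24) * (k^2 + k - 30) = k^4 + k^3 - 5*I*k^3 - 6*k^2 - 5*I*k^2 + 24*k + 150*I*k - 720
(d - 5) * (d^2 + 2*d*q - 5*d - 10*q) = d^3 + 2*d^2*q - 10*d^2 - 20*d*q + 25*d + 50*q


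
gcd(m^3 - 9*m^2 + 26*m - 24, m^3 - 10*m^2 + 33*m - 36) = m^2 - 7*m + 12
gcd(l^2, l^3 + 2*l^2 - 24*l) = l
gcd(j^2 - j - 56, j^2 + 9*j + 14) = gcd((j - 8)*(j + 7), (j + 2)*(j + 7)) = j + 7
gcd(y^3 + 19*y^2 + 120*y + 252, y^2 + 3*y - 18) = y + 6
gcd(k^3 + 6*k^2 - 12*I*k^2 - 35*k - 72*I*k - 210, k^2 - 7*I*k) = k - 7*I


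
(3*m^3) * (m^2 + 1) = 3*m^5 + 3*m^3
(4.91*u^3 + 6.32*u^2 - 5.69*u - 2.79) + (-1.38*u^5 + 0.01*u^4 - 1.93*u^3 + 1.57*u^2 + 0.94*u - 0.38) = -1.38*u^5 + 0.01*u^4 + 2.98*u^3 + 7.89*u^2 - 4.75*u - 3.17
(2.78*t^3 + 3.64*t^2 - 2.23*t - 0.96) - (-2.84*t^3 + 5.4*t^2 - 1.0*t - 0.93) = 5.62*t^3 - 1.76*t^2 - 1.23*t - 0.0299999999999999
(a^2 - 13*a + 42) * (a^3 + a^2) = a^5 - 12*a^4 + 29*a^3 + 42*a^2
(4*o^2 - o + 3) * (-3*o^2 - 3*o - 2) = -12*o^4 - 9*o^3 - 14*o^2 - 7*o - 6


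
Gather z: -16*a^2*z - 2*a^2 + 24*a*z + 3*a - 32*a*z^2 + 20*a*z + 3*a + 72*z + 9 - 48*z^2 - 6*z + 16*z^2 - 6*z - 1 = -2*a^2 + 6*a + z^2*(-32*a - 32) + z*(-16*a^2 + 44*a + 60) + 8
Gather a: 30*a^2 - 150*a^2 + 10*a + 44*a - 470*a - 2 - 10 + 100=-120*a^2 - 416*a + 88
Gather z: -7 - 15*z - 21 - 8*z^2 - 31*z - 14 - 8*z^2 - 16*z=-16*z^2 - 62*z - 42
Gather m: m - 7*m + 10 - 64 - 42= -6*m - 96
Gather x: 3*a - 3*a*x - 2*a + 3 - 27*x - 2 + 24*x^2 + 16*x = a + 24*x^2 + x*(-3*a - 11) + 1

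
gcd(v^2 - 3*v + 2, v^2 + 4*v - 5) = v - 1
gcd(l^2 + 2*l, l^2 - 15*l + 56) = 1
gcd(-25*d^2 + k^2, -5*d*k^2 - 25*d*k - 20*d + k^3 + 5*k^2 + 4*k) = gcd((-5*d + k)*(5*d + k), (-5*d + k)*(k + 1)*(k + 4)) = 5*d - k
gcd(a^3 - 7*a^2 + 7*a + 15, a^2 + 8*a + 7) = a + 1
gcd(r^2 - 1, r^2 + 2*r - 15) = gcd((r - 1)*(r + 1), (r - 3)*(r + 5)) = 1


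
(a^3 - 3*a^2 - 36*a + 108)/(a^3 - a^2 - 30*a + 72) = (a - 6)/(a - 4)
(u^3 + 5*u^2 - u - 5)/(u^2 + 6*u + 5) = u - 1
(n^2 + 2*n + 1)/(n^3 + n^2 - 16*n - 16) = (n + 1)/(n^2 - 16)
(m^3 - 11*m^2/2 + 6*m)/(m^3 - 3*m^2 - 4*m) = (m - 3/2)/(m + 1)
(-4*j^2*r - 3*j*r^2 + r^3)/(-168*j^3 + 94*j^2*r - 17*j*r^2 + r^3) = r*(j + r)/(42*j^2 - 13*j*r + r^2)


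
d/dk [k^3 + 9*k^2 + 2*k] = 3*k^2 + 18*k + 2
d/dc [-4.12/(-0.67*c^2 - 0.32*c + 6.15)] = (-5.5208*c - 1.3184)/(0.67*c^2 + 0.32*c - 6.15)^2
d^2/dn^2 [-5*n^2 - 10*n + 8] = -10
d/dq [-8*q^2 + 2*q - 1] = 2 - 16*q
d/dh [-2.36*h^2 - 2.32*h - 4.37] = -4.72*h - 2.32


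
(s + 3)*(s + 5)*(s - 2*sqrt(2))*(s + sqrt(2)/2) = s^4 - 3*sqrt(2)*s^3/2 + 8*s^3 - 12*sqrt(2)*s^2 + 13*s^2 - 45*sqrt(2)*s/2 - 16*s - 30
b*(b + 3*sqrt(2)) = b^2 + 3*sqrt(2)*b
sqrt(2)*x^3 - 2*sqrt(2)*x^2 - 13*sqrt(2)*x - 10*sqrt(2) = (x - 5)*(x + 2)*(sqrt(2)*x + sqrt(2))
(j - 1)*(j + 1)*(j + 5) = j^3 + 5*j^2 - j - 5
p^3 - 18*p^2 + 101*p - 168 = (p - 8)*(p - 7)*(p - 3)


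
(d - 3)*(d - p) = d^2 - d*p - 3*d + 3*p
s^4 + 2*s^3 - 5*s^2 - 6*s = s*(s - 2)*(s + 1)*(s + 3)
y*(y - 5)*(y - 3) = y^3 - 8*y^2 + 15*y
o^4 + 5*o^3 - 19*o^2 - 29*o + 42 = (o - 3)*(o - 1)*(o + 2)*(o + 7)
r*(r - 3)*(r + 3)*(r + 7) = r^4 + 7*r^3 - 9*r^2 - 63*r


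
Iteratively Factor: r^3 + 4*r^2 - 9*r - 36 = (r - 3)*(r^2 + 7*r + 12) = (r - 3)*(r + 3)*(r + 4)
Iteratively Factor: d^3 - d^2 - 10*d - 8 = (d - 4)*(d^2 + 3*d + 2) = (d - 4)*(d + 1)*(d + 2)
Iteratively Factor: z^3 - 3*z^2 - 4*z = (z)*(z^2 - 3*z - 4) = z*(z + 1)*(z - 4)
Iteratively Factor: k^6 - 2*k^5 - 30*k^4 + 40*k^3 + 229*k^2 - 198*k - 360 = (k - 5)*(k^5 + 3*k^4 - 15*k^3 - 35*k^2 + 54*k + 72) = (k - 5)*(k - 2)*(k^4 + 5*k^3 - 5*k^2 - 45*k - 36) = (k - 5)*(k - 2)*(k + 3)*(k^3 + 2*k^2 - 11*k - 12) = (k - 5)*(k - 3)*(k - 2)*(k + 3)*(k^2 + 5*k + 4) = (k - 5)*(k - 3)*(k - 2)*(k + 3)*(k + 4)*(k + 1)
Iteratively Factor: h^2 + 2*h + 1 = (h + 1)*(h + 1)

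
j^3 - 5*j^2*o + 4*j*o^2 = j*(j - 4*o)*(j - o)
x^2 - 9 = (x - 3)*(x + 3)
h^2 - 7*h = h*(h - 7)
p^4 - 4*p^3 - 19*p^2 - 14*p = p*(p - 7)*(p + 1)*(p + 2)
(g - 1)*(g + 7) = g^2 + 6*g - 7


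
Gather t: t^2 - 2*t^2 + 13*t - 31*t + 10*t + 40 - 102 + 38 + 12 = -t^2 - 8*t - 12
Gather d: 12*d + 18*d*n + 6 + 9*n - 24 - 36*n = d*(18*n + 12) - 27*n - 18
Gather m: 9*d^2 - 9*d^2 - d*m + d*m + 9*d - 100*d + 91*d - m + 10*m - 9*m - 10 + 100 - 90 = 0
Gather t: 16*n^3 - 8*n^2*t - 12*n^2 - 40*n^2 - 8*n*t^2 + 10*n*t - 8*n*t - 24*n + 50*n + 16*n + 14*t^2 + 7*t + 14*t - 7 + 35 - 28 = 16*n^3 - 52*n^2 + 42*n + t^2*(14 - 8*n) + t*(-8*n^2 + 2*n + 21)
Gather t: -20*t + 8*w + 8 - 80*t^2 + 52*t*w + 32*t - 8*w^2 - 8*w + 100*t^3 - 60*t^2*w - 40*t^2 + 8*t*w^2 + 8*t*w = 100*t^3 + t^2*(-60*w - 120) + t*(8*w^2 + 60*w + 12) - 8*w^2 + 8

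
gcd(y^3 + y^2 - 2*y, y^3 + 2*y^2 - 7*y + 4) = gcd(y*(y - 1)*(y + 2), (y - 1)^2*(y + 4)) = y - 1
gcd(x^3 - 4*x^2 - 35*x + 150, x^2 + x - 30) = x^2 + x - 30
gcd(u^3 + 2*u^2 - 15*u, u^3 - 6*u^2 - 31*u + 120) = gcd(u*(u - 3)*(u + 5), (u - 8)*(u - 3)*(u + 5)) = u^2 + 2*u - 15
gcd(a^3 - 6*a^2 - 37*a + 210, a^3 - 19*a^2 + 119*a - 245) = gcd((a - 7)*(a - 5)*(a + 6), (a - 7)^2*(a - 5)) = a^2 - 12*a + 35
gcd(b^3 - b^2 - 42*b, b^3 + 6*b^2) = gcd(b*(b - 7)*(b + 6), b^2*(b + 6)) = b^2 + 6*b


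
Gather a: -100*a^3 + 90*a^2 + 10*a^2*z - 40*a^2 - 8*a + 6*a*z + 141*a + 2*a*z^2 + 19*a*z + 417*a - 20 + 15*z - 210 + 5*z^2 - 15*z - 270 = -100*a^3 + a^2*(10*z + 50) + a*(2*z^2 + 25*z + 550) + 5*z^2 - 500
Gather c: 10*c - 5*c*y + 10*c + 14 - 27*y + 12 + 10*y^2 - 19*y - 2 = c*(20 - 5*y) + 10*y^2 - 46*y + 24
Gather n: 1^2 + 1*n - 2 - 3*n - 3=-2*n - 4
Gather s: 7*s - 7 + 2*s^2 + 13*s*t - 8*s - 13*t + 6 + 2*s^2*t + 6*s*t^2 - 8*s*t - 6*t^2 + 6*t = s^2*(2*t + 2) + s*(6*t^2 + 5*t - 1) - 6*t^2 - 7*t - 1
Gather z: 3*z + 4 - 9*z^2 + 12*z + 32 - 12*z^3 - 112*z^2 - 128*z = -12*z^3 - 121*z^2 - 113*z + 36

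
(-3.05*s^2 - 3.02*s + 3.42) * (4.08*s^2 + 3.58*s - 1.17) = -12.444*s^4 - 23.2406*s^3 + 6.7105*s^2 + 15.777*s - 4.0014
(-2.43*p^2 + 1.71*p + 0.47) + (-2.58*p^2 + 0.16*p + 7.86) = -5.01*p^2 + 1.87*p + 8.33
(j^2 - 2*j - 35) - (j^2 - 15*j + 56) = 13*j - 91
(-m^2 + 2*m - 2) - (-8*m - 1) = -m^2 + 10*m - 1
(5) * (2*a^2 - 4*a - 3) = 10*a^2 - 20*a - 15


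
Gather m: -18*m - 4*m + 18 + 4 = 22 - 22*m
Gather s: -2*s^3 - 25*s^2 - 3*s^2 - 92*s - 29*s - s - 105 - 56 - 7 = -2*s^3 - 28*s^2 - 122*s - 168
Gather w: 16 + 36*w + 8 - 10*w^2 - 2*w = -10*w^2 + 34*w + 24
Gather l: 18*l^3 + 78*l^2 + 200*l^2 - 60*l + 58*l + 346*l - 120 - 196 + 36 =18*l^3 + 278*l^2 + 344*l - 280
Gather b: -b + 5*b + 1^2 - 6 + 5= 4*b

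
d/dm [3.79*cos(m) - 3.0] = -3.79*sin(m)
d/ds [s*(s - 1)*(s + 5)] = 3*s^2 + 8*s - 5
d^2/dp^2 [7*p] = 0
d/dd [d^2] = 2*d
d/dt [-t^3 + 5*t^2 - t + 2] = -3*t^2 + 10*t - 1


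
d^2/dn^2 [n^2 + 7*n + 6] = 2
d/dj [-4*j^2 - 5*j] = -8*j - 5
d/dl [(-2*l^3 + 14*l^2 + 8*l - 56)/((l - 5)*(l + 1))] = 2*(-l^4 + 8*l^3 - 17*l^2 - 14*l - 132)/(l^4 - 8*l^3 + 6*l^2 + 40*l + 25)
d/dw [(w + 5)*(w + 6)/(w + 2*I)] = (-(w + 5)*(w + 6) + (w + 2*I)*(2*w + 11))/(w + 2*I)^2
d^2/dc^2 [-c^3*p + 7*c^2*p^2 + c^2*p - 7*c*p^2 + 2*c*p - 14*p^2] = 2*p*(-3*c + 7*p + 1)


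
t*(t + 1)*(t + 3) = t^3 + 4*t^2 + 3*t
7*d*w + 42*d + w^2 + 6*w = (7*d + w)*(w + 6)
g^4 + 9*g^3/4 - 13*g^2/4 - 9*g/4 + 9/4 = (g - 1)*(g - 3/4)*(g + 1)*(g + 3)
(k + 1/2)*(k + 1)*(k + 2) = k^3 + 7*k^2/2 + 7*k/2 + 1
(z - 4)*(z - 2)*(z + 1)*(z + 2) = z^4 - 3*z^3 - 8*z^2 + 12*z + 16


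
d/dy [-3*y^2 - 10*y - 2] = -6*y - 10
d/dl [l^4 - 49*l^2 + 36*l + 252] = 4*l^3 - 98*l + 36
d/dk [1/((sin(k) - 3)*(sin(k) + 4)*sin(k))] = (-3*cos(k) - 2/tan(k) + 12*cos(k)/sin(k)^2)/((sin(k) - 3)^2*(sin(k) + 4)^2)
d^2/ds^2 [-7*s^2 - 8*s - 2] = -14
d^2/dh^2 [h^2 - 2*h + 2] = 2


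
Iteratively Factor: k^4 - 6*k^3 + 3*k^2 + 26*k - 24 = (k - 4)*(k^3 - 2*k^2 - 5*k + 6) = (k - 4)*(k + 2)*(k^2 - 4*k + 3) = (k - 4)*(k - 3)*(k + 2)*(k - 1)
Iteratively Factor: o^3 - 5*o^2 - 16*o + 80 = (o - 4)*(o^2 - o - 20) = (o - 5)*(o - 4)*(o + 4)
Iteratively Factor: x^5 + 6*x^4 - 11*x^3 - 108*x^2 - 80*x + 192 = (x + 4)*(x^4 + 2*x^3 - 19*x^2 - 32*x + 48) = (x - 4)*(x + 4)*(x^3 + 6*x^2 + 5*x - 12) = (x - 4)*(x + 4)^2*(x^2 + 2*x - 3) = (x - 4)*(x + 3)*(x + 4)^2*(x - 1)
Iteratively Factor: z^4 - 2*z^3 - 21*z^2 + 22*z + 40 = (z + 1)*(z^3 - 3*z^2 - 18*z + 40) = (z + 1)*(z + 4)*(z^2 - 7*z + 10) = (z - 2)*(z + 1)*(z + 4)*(z - 5)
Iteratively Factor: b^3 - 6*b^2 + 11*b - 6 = (b - 1)*(b^2 - 5*b + 6) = (b - 2)*(b - 1)*(b - 3)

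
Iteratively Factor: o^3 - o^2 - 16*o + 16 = (o + 4)*(o^2 - 5*o + 4) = (o - 4)*(o + 4)*(o - 1)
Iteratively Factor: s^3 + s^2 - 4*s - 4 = (s + 2)*(s^2 - s - 2) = (s - 2)*(s + 2)*(s + 1)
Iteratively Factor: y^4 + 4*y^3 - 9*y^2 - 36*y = (y - 3)*(y^3 + 7*y^2 + 12*y) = (y - 3)*(y + 4)*(y^2 + 3*y) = (y - 3)*(y + 3)*(y + 4)*(y)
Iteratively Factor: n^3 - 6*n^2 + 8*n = (n)*(n^2 - 6*n + 8) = n*(n - 4)*(n - 2)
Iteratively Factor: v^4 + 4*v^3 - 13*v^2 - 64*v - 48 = (v + 4)*(v^3 - 13*v - 12) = (v + 1)*(v + 4)*(v^2 - v - 12) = (v - 4)*(v + 1)*(v + 4)*(v + 3)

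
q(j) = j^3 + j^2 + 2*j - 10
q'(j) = 3*j^2 + 2*j + 2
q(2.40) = 14.38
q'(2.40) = 24.08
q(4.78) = 131.62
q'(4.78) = 80.11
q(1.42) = -2.28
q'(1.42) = 10.89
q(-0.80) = -11.47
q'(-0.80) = 2.32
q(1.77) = 2.22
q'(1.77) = 14.94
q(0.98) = -6.14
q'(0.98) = 6.84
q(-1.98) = -17.80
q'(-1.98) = 9.80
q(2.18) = 9.47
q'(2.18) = 20.62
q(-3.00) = -34.00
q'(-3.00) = 23.00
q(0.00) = -10.00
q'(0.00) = 2.00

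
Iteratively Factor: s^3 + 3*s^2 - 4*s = (s - 1)*(s^2 + 4*s) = s*(s - 1)*(s + 4)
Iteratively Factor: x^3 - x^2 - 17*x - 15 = (x - 5)*(x^2 + 4*x + 3) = (x - 5)*(x + 3)*(x + 1)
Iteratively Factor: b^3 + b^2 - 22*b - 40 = (b + 2)*(b^2 - b - 20) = (b + 2)*(b + 4)*(b - 5)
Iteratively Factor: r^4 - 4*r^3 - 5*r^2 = (r + 1)*(r^3 - 5*r^2) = r*(r + 1)*(r^2 - 5*r) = r*(r - 5)*(r + 1)*(r)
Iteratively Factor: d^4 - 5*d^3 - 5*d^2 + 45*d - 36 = (d - 3)*(d^3 - 2*d^2 - 11*d + 12) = (d - 3)*(d + 3)*(d^2 - 5*d + 4) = (d - 4)*(d - 3)*(d + 3)*(d - 1)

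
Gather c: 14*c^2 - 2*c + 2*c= 14*c^2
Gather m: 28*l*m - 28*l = 28*l*m - 28*l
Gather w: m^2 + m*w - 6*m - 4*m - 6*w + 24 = m^2 - 10*m + w*(m - 6) + 24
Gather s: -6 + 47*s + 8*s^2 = 8*s^2 + 47*s - 6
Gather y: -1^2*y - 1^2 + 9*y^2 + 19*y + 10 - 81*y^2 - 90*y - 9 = -72*y^2 - 72*y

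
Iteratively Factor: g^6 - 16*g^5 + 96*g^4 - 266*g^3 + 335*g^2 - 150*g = (g - 2)*(g^5 - 14*g^4 + 68*g^3 - 130*g^2 + 75*g) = (g - 5)*(g - 2)*(g^4 - 9*g^3 + 23*g^2 - 15*g) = (g - 5)^2*(g - 2)*(g^3 - 4*g^2 + 3*g) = (g - 5)^2*(g - 3)*(g - 2)*(g^2 - g) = (g - 5)^2*(g - 3)*(g - 2)*(g - 1)*(g)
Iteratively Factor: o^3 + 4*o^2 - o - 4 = (o - 1)*(o^2 + 5*o + 4) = (o - 1)*(o + 1)*(o + 4)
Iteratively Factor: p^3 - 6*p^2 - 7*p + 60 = (p + 3)*(p^2 - 9*p + 20) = (p - 5)*(p + 3)*(p - 4)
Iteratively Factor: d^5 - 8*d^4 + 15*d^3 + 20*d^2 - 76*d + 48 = (d - 2)*(d^4 - 6*d^3 + 3*d^2 + 26*d - 24) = (d - 2)*(d + 2)*(d^3 - 8*d^2 + 19*d - 12) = (d - 3)*(d - 2)*(d + 2)*(d^2 - 5*d + 4) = (d - 3)*(d - 2)*(d - 1)*(d + 2)*(d - 4)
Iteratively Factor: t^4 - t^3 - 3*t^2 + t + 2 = (t - 2)*(t^3 + t^2 - t - 1) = (t - 2)*(t - 1)*(t^2 + 2*t + 1) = (t - 2)*(t - 1)*(t + 1)*(t + 1)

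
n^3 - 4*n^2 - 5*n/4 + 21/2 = (n - 7/2)*(n - 2)*(n + 3/2)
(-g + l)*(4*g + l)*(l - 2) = -4*g^2*l + 8*g^2 + 3*g*l^2 - 6*g*l + l^3 - 2*l^2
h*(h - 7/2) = h^2 - 7*h/2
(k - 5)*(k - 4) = k^2 - 9*k + 20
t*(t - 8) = t^2 - 8*t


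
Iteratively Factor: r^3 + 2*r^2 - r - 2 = (r - 1)*(r^2 + 3*r + 2) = (r - 1)*(r + 1)*(r + 2)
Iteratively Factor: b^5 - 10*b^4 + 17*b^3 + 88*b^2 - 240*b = (b)*(b^4 - 10*b^3 + 17*b^2 + 88*b - 240) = b*(b - 4)*(b^3 - 6*b^2 - 7*b + 60) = b*(b - 4)*(b + 3)*(b^2 - 9*b + 20) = b*(b - 5)*(b - 4)*(b + 3)*(b - 4)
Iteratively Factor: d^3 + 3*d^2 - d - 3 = (d - 1)*(d^2 + 4*d + 3) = (d - 1)*(d + 1)*(d + 3)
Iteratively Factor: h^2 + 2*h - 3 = (h - 1)*(h + 3)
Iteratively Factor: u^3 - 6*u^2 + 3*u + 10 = (u - 5)*(u^2 - u - 2) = (u - 5)*(u + 1)*(u - 2)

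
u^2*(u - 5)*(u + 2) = u^4 - 3*u^3 - 10*u^2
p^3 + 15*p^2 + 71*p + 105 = (p + 3)*(p + 5)*(p + 7)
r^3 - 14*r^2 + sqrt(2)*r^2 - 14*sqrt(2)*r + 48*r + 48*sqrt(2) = (r - 8)*(r - 6)*(r + sqrt(2))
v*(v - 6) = v^2 - 6*v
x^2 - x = x*(x - 1)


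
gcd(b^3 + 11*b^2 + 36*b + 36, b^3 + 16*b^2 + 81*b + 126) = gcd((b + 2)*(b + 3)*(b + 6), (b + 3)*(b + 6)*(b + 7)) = b^2 + 9*b + 18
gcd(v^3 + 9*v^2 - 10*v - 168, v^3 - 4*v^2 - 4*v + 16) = v - 4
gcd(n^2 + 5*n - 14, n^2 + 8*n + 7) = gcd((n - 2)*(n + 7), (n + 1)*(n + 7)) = n + 7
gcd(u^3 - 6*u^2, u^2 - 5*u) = u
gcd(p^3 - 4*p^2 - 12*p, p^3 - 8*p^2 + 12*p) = p^2 - 6*p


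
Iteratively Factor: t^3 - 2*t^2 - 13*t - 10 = (t - 5)*(t^2 + 3*t + 2) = (t - 5)*(t + 1)*(t + 2)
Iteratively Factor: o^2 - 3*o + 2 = (o - 2)*(o - 1)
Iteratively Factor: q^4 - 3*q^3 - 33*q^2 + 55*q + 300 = (q + 4)*(q^3 - 7*q^2 - 5*q + 75) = (q - 5)*(q + 4)*(q^2 - 2*q - 15) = (q - 5)^2*(q + 4)*(q + 3)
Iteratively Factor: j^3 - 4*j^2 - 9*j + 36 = (j + 3)*(j^2 - 7*j + 12) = (j - 3)*(j + 3)*(j - 4)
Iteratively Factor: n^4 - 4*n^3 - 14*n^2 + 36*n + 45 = (n + 1)*(n^3 - 5*n^2 - 9*n + 45) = (n - 3)*(n + 1)*(n^2 - 2*n - 15) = (n - 3)*(n + 1)*(n + 3)*(n - 5)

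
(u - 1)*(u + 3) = u^2 + 2*u - 3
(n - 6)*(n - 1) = n^2 - 7*n + 6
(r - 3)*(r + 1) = r^2 - 2*r - 3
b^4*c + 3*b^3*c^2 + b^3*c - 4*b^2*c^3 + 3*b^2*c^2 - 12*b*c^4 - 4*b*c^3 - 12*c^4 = (b - 2*c)*(b + 2*c)*(b + 3*c)*(b*c + c)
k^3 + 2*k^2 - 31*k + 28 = (k - 4)*(k - 1)*(k + 7)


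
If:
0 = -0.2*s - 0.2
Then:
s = -1.00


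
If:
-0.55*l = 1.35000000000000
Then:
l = -2.45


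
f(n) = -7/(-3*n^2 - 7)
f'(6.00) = -0.02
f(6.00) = 0.06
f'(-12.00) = 0.00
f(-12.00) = 0.02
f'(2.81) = -0.13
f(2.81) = 0.23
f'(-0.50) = 0.35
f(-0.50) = 0.90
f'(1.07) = -0.41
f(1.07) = 0.67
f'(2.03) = -0.23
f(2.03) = 0.36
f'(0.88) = -0.43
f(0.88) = 0.75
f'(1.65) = -0.30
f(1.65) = 0.46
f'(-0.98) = 0.42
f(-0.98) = 0.71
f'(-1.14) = 0.40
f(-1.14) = 0.64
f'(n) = -42*n/(-3*n^2 - 7)^2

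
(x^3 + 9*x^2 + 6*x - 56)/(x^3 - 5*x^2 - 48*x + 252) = (x^2 + 2*x - 8)/(x^2 - 12*x + 36)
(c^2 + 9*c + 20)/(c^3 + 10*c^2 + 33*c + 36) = (c + 5)/(c^2 + 6*c + 9)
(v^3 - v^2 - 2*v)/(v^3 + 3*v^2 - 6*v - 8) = v/(v + 4)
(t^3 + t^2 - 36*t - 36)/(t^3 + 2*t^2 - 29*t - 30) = (t - 6)/(t - 5)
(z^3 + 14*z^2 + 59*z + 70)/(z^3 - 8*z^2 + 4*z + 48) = (z^2 + 12*z + 35)/(z^2 - 10*z + 24)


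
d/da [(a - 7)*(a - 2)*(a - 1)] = 3*a^2 - 20*a + 23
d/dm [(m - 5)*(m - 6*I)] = 2*m - 5 - 6*I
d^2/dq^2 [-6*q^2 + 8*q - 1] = -12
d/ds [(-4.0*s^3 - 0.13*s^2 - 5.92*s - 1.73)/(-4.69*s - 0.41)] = (37.52*s^3 + 5.5297*s^2 + 0.1066*s - 5.6865)/(21.9961*s^2 + 3.8458*s + 0.1681)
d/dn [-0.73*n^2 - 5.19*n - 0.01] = -1.46*n - 5.19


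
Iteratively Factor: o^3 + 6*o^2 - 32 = (o + 4)*(o^2 + 2*o - 8) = (o - 2)*(o + 4)*(o + 4)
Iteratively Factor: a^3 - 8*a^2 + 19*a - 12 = (a - 1)*(a^2 - 7*a + 12) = (a - 4)*(a - 1)*(a - 3)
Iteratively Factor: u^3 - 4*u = (u + 2)*(u^2 - 2*u) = (u - 2)*(u + 2)*(u)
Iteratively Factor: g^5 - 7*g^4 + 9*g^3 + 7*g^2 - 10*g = (g - 1)*(g^4 - 6*g^3 + 3*g^2 + 10*g) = g*(g - 1)*(g^3 - 6*g^2 + 3*g + 10) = g*(g - 2)*(g - 1)*(g^2 - 4*g - 5) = g*(g - 5)*(g - 2)*(g - 1)*(g + 1)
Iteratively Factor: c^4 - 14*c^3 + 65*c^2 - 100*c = (c - 5)*(c^3 - 9*c^2 + 20*c) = (c - 5)*(c - 4)*(c^2 - 5*c) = c*(c - 5)*(c - 4)*(c - 5)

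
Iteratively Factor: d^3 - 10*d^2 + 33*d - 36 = (d - 3)*(d^2 - 7*d + 12) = (d - 3)^2*(d - 4)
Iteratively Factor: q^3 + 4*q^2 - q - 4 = (q + 4)*(q^2 - 1) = (q + 1)*(q + 4)*(q - 1)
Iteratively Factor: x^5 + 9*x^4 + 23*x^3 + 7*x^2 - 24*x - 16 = (x + 4)*(x^4 + 5*x^3 + 3*x^2 - 5*x - 4) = (x - 1)*(x + 4)*(x^3 + 6*x^2 + 9*x + 4) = (x - 1)*(x + 1)*(x + 4)*(x^2 + 5*x + 4) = (x - 1)*(x + 1)*(x + 4)^2*(x + 1)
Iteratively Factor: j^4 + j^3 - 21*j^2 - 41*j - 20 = (j + 1)*(j^3 - 21*j - 20) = (j + 1)*(j + 4)*(j^2 - 4*j - 5) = (j - 5)*(j + 1)*(j + 4)*(j + 1)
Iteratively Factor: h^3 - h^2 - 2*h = (h)*(h^2 - h - 2) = h*(h - 2)*(h + 1)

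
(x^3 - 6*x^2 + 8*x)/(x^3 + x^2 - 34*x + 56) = x/(x + 7)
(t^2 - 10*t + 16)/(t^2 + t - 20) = (t^2 - 10*t + 16)/(t^2 + t - 20)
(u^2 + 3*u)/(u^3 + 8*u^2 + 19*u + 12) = u/(u^2 + 5*u + 4)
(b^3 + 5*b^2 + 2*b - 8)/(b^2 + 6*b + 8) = b - 1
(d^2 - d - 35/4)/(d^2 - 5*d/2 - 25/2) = (d - 7/2)/(d - 5)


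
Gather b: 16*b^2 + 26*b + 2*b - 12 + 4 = 16*b^2 + 28*b - 8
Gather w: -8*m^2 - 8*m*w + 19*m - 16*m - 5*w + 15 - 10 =-8*m^2 + 3*m + w*(-8*m - 5) + 5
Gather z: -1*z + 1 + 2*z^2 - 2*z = 2*z^2 - 3*z + 1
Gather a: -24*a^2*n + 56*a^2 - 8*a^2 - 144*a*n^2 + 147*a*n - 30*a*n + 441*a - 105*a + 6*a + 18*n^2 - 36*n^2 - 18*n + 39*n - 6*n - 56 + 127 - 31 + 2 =a^2*(48 - 24*n) + a*(-144*n^2 + 117*n + 342) - 18*n^2 + 15*n + 42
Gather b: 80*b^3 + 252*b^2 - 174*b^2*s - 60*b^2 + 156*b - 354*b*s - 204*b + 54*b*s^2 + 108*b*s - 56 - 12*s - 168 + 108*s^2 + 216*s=80*b^3 + b^2*(192 - 174*s) + b*(54*s^2 - 246*s - 48) + 108*s^2 + 204*s - 224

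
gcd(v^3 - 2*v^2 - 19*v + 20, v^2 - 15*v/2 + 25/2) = v - 5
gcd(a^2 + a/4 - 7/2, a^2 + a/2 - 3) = a + 2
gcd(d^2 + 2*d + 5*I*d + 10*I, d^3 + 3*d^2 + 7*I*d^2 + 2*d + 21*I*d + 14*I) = d + 2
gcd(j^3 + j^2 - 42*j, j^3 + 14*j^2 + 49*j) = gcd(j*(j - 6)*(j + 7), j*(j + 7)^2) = j^2 + 7*j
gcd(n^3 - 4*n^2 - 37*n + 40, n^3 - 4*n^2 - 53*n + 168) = n - 8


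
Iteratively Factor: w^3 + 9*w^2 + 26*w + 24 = (w + 4)*(w^2 + 5*w + 6) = (w + 3)*(w + 4)*(w + 2)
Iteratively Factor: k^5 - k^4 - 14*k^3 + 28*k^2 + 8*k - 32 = (k + 4)*(k^4 - 5*k^3 + 6*k^2 + 4*k - 8) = (k + 1)*(k + 4)*(k^3 - 6*k^2 + 12*k - 8) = (k - 2)*(k + 1)*(k + 4)*(k^2 - 4*k + 4) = (k - 2)^2*(k + 1)*(k + 4)*(k - 2)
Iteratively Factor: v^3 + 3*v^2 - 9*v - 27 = (v - 3)*(v^2 + 6*v + 9) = (v - 3)*(v + 3)*(v + 3)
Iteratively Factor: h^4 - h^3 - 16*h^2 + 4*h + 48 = (h + 2)*(h^3 - 3*h^2 - 10*h + 24) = (h + 2)*(h + 3)*(h^2 - 6*h + 8) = (h - 4)*(h + 2)*(h + 3)*(h - 2)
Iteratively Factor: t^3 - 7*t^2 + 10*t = (t - 5)*(t^2 - 2*t) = t*(t - 5)*(t - 2)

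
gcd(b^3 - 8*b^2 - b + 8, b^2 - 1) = b^2 - 1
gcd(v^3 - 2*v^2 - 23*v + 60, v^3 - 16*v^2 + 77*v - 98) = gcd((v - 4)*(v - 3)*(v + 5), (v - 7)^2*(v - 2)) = 1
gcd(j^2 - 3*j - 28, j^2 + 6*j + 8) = j + 4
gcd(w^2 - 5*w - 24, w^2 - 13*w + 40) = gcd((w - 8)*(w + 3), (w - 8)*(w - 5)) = w - 8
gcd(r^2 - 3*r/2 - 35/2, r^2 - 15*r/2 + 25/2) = r - 5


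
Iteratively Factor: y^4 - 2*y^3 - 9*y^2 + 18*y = (y)*(y^3 - 2*y^2 - 9*y + 18) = y*(y - 2)*(y^2 - 9) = y*(y - 2)*(y + 3)*(y - 3)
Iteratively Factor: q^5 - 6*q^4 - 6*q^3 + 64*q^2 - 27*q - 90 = (q - 5)*(q^4 - q^3 - 11*q^2 + 9*q + 18) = (q - 5)*(q + 1)*(q^3 - 2*q^2 - 9*q + 18) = (q - 5)*(q - 2)*(q + 1)*(q^2 - 9) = (q - 5)*(q - 2)*(q + 1)*(q + 3)*(q - 3)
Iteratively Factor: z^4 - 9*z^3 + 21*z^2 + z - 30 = (z + 1)*(z^3 - 10*z^2 + 31*z - 30) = (z - 3)*(z + 1)*(z^2 - 7*z + 10) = (z - 3)*(z - 2)*(z + 1)*(z - 5)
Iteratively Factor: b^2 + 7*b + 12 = (b + 3)*(b + 4)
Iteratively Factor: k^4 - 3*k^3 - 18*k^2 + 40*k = (k)*(k^3 - 3*k^2 - 18*k + 40) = k*(k - 5)*(k^2 + 2*k - 8) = k*(k - 5)*(k + 4)*(k - 2)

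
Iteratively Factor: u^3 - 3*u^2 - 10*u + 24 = (u - 4)*(u^2 + u - 6) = (u - 4)*(u + 3)*(u - 2)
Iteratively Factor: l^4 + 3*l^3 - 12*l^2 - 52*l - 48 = (l + 2)*(l^3 + l^2 - 14*l - 24) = (l + 2)^2*(l^2 - l - 12) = (l + 2)^2*(l + 3)*(l - 4)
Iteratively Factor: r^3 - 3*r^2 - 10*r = (r - 5)*(r^2 + 2*r) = (r - 5)*(r + 2)*(r)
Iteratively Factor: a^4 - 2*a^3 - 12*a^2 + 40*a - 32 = (a + 4)*(a^3 - 6*a^2 + 12*a - 8) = (a - 2)*(a + 4)*(a^2 - 4*a + 4) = (a - 2)^2*(a + 4)*(a - 2)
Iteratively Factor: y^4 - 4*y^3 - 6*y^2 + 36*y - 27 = (y - 3)*(y^3 - y^2 - 9*y + 9) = (y - 3)*(y + 3)*(y^2 - 4*y + 3) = (y - 3)^2*(y + 3)*(y - 1)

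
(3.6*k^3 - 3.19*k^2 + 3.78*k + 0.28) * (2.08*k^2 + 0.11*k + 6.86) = 7.488*k^5 - 6.2392*k^4 + 32.2075*k^3 - 20.8852*k^2 + 25.9616*k + 1.9208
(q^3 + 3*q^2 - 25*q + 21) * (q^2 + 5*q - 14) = q^5 + 8*q^4 - 24*q^3 - 146*q^2 + 455*q - 294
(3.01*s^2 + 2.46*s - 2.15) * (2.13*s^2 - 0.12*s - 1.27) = 6.4113*s^4 + 4.8786*s^3 - 8.6974*s^2 - 2.8662*s + 2.7305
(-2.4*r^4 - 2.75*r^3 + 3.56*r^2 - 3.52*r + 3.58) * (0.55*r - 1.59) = -1.32*r^5 + 2.3035*r^4 + 6.3305*r^3 - 7.5964*r^2 + 7.5658*r - 5.6922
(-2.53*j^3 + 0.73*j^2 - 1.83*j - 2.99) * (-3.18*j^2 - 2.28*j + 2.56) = 8.0454*j^5 + 3.447*j^4 - 2.3218*j^3 + 15.5494*j^2 + 2.1324*j - 7.6544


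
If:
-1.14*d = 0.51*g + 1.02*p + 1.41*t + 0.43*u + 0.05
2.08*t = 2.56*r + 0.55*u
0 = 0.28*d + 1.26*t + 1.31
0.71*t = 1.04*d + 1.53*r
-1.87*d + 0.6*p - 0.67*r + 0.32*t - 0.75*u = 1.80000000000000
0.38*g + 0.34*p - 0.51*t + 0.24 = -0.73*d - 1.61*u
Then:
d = 0.53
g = -5.94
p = 4.01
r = -0.90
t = -1.16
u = -0.20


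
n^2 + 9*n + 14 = (n + 2)*(n + 7)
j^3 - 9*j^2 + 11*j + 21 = (j - 7)*(j - 3)*(j + 1)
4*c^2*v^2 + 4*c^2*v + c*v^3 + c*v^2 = v*(4*c + v)*(c*v + c)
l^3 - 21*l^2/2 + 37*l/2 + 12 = (l - 8)*(l - 3)*(l + 1/2)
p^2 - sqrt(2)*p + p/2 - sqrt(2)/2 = (p + 1/2)*(p - sqrt(2))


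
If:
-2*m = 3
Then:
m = -3/2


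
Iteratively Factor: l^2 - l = (l)*(l - 1)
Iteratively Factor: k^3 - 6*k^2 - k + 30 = (k - 5)*(k^2 - k - 6) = (k - 5)*(k + 2)*(k - 3)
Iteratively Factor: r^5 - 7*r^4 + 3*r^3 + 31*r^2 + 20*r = (r - 5)*(r^4 - 2*r^3 - 7*r^2 - 4*r) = (r - 5)*(r - 4)*(r^3 + 2*r^2 + r) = (r - 5)*(r - 4)*(r + 1)*(r^2 + r) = r*(r - 5)*(r - 4)*(r + 1)*(r + 1)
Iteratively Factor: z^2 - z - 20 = (z - 5)*(z + 4)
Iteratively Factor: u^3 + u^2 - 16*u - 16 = (u + 4)*(u^2 - 3*u - 4) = (u + 1)*(u + 4)*(u - 4)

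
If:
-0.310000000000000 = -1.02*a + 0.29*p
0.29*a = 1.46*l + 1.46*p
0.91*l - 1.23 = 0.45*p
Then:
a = 0.05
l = 0.91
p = -0.90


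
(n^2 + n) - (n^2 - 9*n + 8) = 10*n - 8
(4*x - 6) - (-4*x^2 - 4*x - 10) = 4*x^2 + 8*x + 4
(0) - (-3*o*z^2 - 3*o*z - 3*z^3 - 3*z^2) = 3*o*z^2 + 3*o*z + 3*z^3 + 3*z^2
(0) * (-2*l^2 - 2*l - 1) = 0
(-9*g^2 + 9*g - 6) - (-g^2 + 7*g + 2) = -8*g^2 + 2*g - 8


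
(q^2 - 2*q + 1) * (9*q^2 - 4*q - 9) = 9*q^4 - 22*q^3 + 8*q^2 + 14*q - 9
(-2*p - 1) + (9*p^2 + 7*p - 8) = 9*p^2 + 5*p - 9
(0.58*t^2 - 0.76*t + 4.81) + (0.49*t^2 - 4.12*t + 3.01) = 1.07*t^2 - 4.88*t + 7.82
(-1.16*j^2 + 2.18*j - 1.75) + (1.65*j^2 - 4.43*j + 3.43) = 0.49*j^2 - 2.25*j + 1.68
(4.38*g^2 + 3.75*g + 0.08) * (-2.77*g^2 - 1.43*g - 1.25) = -12.1326*g^4 - 16.6509*g^3 - 11.0591*g^2 - 4.8019*g - 0.1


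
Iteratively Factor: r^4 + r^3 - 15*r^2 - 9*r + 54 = (r + 3)*(r^3 - 2*r^2 - 9*r + 18) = (r - 3)*(r + 3)*(r^2 + r - 6) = (r - 3)*(r - 2)*(r + 3)*(r + 3)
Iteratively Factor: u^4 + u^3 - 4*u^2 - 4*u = (u + 2)*(u^3 - u^2 - 2*u) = (u - 2)*(u + 2)*(u^2 + u) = u*(u - 2)*(u + 2)*(u + 1)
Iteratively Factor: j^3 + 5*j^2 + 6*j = (j + 3)*(j^2 + 2*j) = j*(j + 3)*(j + 2)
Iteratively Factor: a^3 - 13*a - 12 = (a + 1)*(a^2 - a - 12) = (a - 4)*(a + 1)*(a + 3)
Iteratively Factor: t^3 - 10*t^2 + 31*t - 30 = (t - 3)*(t^2 - 7*t + 10) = (t - 3)*(t - 2)*(t - 5)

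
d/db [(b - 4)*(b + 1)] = 2*b - 3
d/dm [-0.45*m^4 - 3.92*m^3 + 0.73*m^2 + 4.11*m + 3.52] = -1.8*m^3 - 11.76*m^2 + 1.46*m + 4.11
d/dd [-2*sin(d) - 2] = -2*cos(d)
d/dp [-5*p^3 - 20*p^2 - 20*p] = -15*p^2 - 40*p - 20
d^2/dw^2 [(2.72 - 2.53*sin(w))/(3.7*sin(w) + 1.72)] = (-53.33772*sin(w)^2 + 24.794832*sin(w) + 106.67544)/(50.653*sin(w)^3 + 70.6404*sin(w)^2 + 32.83824*sin(w) + 5.088448)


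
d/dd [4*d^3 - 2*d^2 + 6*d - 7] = 12*d^2 - 4*d + 6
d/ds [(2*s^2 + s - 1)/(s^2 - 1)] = -1/(s^2 - 2*s + 1)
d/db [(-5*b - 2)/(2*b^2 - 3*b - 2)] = 2*(5*b^2 + 4*b + 2)/(4*b^4 - 12*b^3 + b^2 + 12*b + 4)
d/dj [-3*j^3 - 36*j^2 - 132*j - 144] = -9*j^2 - 72*j - 132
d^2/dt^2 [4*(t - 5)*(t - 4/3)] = 8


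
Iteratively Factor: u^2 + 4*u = (u)*(u + 4)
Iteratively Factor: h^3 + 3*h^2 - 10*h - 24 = (h + 2)*(h^2 + h - 12) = (h - 3)*(h + 2)*(h + 4)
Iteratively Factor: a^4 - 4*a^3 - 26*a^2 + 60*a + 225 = (a - 5)*(a^3 + a^2 - 21*a - 45) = (a - 5)^2*(a^2 + 6*a + 9) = (a - 5)^2*(a + 3)*(a + 3)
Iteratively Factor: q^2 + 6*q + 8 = (q + 2)*(q + 4)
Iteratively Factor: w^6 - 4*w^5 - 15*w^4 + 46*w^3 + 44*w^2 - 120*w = (w)*(w^5 - 4*w^4 - 15*w^3 + 46*w^2 + 44*w - 120) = w*(w - 5)*(w^4 + w^3 - 10*w^2 - 4*w + 24) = w*(w - 5)*(w - 2)*(w^3 + 3*w^2 - 4*w - 12) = w*(w - 5)*(w - 2)^2*(w^2 + 5*w + 6) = w*(w - 5)*(w - 2)^2*(w + 2)*(w + 3)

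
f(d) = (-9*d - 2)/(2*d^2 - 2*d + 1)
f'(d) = (2 - 4*d)*(-9*d - 2)/(2*d^2 - 2*d + 1)^2 - 9/(2*d^2 - 2*d + 1) = (18*d^2 + 8*d - 13)/(4*d^4 - 8*d^3 + 8*d^2 - 4*d + 1)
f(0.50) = -13.00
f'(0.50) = -18.00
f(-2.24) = 1.17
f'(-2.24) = 0.25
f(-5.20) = 0.68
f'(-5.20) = 0.10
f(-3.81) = 0.86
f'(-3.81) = 0.15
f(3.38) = -1.90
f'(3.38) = 0.75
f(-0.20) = -0.14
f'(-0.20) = -6.34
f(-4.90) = 0.72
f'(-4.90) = 0.11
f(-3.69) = 0.88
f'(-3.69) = 0.16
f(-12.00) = 0.34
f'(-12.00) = 0.03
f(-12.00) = 0.34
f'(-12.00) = 0.03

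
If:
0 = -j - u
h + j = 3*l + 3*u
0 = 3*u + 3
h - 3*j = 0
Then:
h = 3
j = 1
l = 7/3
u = -1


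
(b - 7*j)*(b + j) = b^2 - 6*b*j - 7*j^2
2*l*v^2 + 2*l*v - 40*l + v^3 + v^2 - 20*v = (2*l + v)*(v - 4)*(v + 5)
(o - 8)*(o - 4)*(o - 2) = o^3 - 14*o^2 + 56*o - 64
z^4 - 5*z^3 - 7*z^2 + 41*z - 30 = (z - 5)*(z - 2)*(z - 1)*(z + 3)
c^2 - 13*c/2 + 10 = (c - 4)*(c - 5/2)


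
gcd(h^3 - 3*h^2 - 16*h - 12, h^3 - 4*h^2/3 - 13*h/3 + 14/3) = h + 2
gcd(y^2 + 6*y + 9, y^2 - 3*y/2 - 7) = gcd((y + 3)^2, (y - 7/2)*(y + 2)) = 1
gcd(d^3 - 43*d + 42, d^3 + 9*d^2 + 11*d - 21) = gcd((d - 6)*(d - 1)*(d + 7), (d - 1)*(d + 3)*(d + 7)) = d^2 + 6*d - 7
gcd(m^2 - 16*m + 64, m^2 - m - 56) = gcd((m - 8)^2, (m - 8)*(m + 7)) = m - 8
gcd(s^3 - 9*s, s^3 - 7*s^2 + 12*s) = s^2 - 3*s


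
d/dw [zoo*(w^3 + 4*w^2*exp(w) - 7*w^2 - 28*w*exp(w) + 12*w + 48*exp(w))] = zoo*(w^2*exp(w) + w^2 + w*exp(w) + w + exp(w) + 1)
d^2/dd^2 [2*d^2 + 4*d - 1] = 4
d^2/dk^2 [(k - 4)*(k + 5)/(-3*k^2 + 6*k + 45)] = 2*(-3*k^3 + 15*k^2 - 165*k + 185)/(3*(k^6 - 6*k^5 - 33*k^4 + 172*k^3 + 495*k^2 - 1350*k - 3375))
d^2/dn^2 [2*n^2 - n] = 4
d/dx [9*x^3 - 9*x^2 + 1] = 9*x*(3*x - 2)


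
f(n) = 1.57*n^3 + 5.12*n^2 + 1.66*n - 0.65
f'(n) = 4.71*n^2 + 10.24*n + 1.66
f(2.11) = 40.40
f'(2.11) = 44.24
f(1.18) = 11.02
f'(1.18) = 20.30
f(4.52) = 256.44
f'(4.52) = 144.17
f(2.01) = 36.12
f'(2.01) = 41.27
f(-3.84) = -20.43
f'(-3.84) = 31.79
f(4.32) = 228.65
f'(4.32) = 133.80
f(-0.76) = 0.36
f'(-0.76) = -3.40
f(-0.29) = -0.74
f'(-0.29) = -0.91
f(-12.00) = -1996.25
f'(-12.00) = 557.02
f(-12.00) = -1996.25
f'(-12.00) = 557.02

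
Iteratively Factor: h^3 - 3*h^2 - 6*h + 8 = (h - 4)*(h^2 + h - 2) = (h - 4)*(h - 1)*(h + 2)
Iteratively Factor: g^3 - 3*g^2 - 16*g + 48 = (g + 4)*(g^2 - 7*g + 12) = (g - 3)*(g + 4)*(g - 4)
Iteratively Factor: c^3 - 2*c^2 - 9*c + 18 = (c - 3)*(c^2 + c - 6) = (c - 3)*(c - 2)*(c + 3)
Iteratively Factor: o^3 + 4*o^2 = (o + 4)*(o^2) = o*(o + 4)*(o)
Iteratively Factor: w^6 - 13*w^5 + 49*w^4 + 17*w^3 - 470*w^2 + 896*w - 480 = (w - 2)*(w^5 - 11*w^4 + 27*w^3 + 71*w^2 - 328*w + 240) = (w - 4)*(w - 2)*(w^4 - 7*w^3 - w^2 + 67*w - 60) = (w - 4)*(w - 2)*(w + 3)*(w^3 - 10*w^2 + 29*w - 20) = (w - 4)*(w - 2)*(w - 1)*(w + 3)*(w^2 - 9*w + 20) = (w - 4)^2*(w - 2)*(w - 1)*(w + 3)*(w - 5)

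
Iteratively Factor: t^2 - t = (t - 1)*(t)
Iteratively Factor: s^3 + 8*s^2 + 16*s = (s + 4)*(s^2 + 4*s) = s*(s + 4)*(s + 4)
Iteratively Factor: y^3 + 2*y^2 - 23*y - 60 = (y + 4)*(y^2 - 2*y - 15) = (y + 3)*(y + 4)*(y - 5)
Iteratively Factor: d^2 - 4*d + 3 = (d - 1)*(d - 3)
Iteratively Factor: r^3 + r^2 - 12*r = (r - 3)*(r^2 + 4*r) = r*(r - 3)*(r + 4)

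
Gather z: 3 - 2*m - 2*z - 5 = -2*m - 2*z - 2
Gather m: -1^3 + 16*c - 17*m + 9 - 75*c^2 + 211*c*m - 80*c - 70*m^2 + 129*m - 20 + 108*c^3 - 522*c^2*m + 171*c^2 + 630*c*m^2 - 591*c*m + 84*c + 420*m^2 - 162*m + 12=108*c^3 + 96*c^2 + 20*c + m^2*(630*c + 350) + m*(-522*c^2 - 380*c - 50)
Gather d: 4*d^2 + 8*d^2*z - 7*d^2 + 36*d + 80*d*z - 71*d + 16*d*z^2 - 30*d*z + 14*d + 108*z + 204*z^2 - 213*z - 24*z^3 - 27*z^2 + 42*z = d^2*(8*z - 3) + d*(16*z^2 + 50*z - 21) - 24*z^3 + 177*z^2 - 63*z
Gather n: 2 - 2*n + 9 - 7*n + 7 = 18 - 9*n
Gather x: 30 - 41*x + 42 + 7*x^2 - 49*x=7*x^2 - 90*x + 72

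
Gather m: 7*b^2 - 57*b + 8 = 7*b^2 - 57*b + 8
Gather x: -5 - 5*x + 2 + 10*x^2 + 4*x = 10*x^2 - x - 3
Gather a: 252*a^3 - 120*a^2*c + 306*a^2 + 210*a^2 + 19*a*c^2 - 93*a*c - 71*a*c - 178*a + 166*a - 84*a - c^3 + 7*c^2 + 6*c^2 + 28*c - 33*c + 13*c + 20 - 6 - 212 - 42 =252*a^3 + a^2*(516 - 120*c) + a*(19*c^2 - 164*c - 96) - c^3 + 13*c^2 + 8*c - 240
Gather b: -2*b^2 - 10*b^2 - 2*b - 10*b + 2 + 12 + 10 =-12*b^2 - 12*b + 24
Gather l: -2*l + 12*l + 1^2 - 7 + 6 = 10*l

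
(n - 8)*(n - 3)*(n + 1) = n^3 - 10*n^2 + 13*n + 24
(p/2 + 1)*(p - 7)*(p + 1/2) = p^3/2 - 9*p^2/4 - 33*p/4 - 7/2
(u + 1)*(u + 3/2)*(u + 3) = u^3 + 11*u^2/2 + 9*u + 9/2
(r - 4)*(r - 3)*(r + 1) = r^3 - 6*r^2 + 5*r + 12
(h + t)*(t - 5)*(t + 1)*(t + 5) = h*t^3 + h*t^2 - 25*h*t - 25*h + t^4 + t^3 - 25*t^2 - 25*t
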